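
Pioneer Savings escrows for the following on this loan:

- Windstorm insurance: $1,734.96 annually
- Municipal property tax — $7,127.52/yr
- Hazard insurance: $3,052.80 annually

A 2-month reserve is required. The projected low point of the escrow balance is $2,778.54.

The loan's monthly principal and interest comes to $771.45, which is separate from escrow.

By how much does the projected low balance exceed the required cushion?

Windstorm insurance = $1,734.96 annually
Municipal property tax = $7,127.52 annually
Hazard insurance = $3,052.80 annually
Annual escrow total = $1,734.96 + $7,127.52 + $3,052.80 = $11,915.28
Base monthly escrow = $11,915.28 / 12 = $992.94
Cushion = 2 × $992.94 = $1,985.88
Surplus = $2,778.54 − $1,985.88 = $792.66

$792.66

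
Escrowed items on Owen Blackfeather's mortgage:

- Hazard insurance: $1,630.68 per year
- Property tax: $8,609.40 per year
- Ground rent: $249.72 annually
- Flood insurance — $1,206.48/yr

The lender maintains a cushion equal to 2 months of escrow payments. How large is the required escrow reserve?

$1,949.38

Hazard insurance: $1,630.68/yr
Property tax: $8,609.40/yr
Ground rent: $249.72/yr
Flood insurance: $1,206.48/yr
Combined annual = $1,630.68 + $8,609.40 + $249.72 + $1,206.48 = $11,696.28
Monthly = $11,696.28 ÷ 12 = $974.69
Cushion = 2 × $974.69 = $1,949.38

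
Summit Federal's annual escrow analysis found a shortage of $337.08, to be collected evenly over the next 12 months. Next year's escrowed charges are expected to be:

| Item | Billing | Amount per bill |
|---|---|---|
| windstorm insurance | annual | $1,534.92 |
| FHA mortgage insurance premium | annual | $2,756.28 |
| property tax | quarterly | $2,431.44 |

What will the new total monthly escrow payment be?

$1,196.17

Windstorm insurance = $1,534.92
FHA mortgage insurance premium = $2,756.28
Property tax = $2,431.44 × 4 = $9,725.76
Total annual escrow = $14,016.96
Per month = $14,016.96 ÷ 12 = $1,168.08
Shortage spread = $337.08 / 12 = $28.09/mo
New monthly escrow = $1,168.08 + $28.09 = $1,196.17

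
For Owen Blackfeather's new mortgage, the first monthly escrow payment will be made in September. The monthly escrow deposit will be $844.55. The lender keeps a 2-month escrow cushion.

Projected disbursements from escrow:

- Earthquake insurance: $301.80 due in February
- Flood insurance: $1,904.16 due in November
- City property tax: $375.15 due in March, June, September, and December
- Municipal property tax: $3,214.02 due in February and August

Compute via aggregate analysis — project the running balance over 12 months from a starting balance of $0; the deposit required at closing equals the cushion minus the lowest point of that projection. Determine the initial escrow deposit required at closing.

$2,792.08

Cushion = 2 × $844.55 = $1,689.10
Trial balance (start $0, +$844.55 each month, − disbursements):
  Sep: +$844.55 − $375.15 → $469.40
  Oct: +$844.55 → $1,313.95
  Nov: +$844.55 − $1,904.16 → $254.34
  Dec: +$844.55 − $375.15 → $723.74
  Jan: +$844.55 → $1,568.29
  Feb: +$844.55 − $3,515.82 → -$1,102.98
  Mar: +$844.55 − $375.15 → -$633.58
  Apr: +$844.55 → $210.97
  May: +$844.55 → $1,055.52
  Jun: +$844.55 − $375.15 → $1,524.92
  Jul: +$844.55 → $2,369.47
  Aug: +$844.55 − $3,214.02 → $0.00
Lowest trial balance = -$1,102.98 (Feb)
Initial deposit = cushion − low point = $1,689.10 − (-$1,102.98) = $2,792.08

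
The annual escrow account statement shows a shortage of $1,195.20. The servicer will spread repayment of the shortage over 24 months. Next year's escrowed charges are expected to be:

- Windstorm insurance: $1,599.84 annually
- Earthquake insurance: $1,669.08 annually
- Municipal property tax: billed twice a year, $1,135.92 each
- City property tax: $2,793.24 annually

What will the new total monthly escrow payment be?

Windstorm insurance: $1,599.84 annually
Earthquake insurance: $1,669.08 annually
Municipal property tax: $1,135.92 × 2 = $2,271.84 annually
City property tax: $2,793.24 annually
Yearly total = $1,599.84 + $1,669.08 + $2,271.84 + $2,793.24 = $8,334.00
Monthly escrow = $8,334.00 ÷ 12 = $694.50
Monthly shortage recovery: $1,195.20 ÷ 24 = $49.80
New monthly escrow = $694.50 + $49.80 = $744.30

$744.30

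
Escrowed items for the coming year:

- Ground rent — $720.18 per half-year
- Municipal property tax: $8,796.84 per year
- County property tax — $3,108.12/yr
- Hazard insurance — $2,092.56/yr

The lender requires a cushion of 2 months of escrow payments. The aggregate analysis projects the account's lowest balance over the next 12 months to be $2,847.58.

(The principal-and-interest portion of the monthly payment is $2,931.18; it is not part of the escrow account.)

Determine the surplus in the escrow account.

$274.60

Ground rent — $720.18 × 2 = $1,440.36/yr
Municipal property tax — $8,796.84/yr
County property tax — $3,108.12/yr
Hazard insurance — $2,092.56/yr
Combined annual = $15,437.88
Monthly escrow = $15,437.88 ÷ 12 = $1,286.49
Required cushion = 2 × $1,286.49 = $2,572.98
Excess over cushion: $2,847.58 − $2,572.98 = $274.60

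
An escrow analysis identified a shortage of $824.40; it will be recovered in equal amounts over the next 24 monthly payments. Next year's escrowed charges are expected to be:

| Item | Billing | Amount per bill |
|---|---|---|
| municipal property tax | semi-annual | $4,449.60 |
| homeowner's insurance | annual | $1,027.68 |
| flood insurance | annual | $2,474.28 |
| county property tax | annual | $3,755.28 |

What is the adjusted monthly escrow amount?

Municipal property tax = $4,449.60 × 2 = $8,899.20
Homeowner's insurance = $1,027.68
Flood insurance = $2,474.28
County property tax = $3,755.28
Annual escrow total = $8,899.20 + $1,027.68 + $2,474.28 + $3,755.28 = $16,156.44
Per month = $16,156.44 ÷ 12 = $1,346.37
Monthly shortage recovery: $824.40 ÷ 24 = $34.35
Adjusted monthly = $1,346.37 + $34.35 = $1,380.72

$1,380.72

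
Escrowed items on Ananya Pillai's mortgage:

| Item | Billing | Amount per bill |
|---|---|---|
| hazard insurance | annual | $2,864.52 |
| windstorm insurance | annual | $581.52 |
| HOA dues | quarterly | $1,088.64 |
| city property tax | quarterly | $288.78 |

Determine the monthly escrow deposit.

$746.31

Hazard insurance = $2,864.52 annually
Windstorm insurance = $581.52 annually
HOA dues = $1,088.64 × 4 = $4,354.56 annually
City property tax = $288.78 × 4 = $1,155.12 annually
Yearly total = $2,864.52 + $581.52 + $4,354.56 + $1,155.12 = $8,955.72
Base monthly escrow = $8,955.72 / 12 = $746.31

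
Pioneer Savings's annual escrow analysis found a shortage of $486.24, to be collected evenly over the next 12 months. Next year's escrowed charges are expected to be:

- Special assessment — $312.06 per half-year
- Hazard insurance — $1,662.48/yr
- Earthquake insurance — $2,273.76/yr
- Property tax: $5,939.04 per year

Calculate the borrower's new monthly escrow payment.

$915.47

Special assessment = $312.06 × 2 = $624.12/yr
Hazard insurance = $1,662.48/yr
Earthquake insurance = $2,273.76/yr
Property tax = $5,939.04/yr
Total annual escrow = $624.12 + $1,662.48 + $2,273.76 + $5,939.04 = $10,499.40
Base monthly escrow = $10,499.40 / 12 = $874.95
Shortage spread = $486.24 / 12 = $40.52/mo
New monthly escrow = $874.95 + $40.52 = $915.47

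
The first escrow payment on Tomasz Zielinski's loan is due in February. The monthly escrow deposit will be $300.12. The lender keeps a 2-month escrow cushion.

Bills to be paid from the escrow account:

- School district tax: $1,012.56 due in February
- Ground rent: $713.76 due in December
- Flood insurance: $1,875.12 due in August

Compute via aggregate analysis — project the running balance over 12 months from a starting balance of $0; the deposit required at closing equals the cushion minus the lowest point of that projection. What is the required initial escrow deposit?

Cushion = 2 × $300.12 = $600.24
Trial balance (start $0, +$300.12 each month, − disbursements):
  Feb: +$300.12 − $1,012.56 → -$712.44
  Mar: +$300.12 → -$412.32
  Apr: +$300.12 → -$112.20
  May: +$300.12 → $187.92
  Jun: +$300.12 → $488.04
  Jul: +$300.12 → $788.16
  Aug: +$300.12 − $1,875.12 → -$786.84
  Sep: +$300.12 → -$486.72
  Oct: +$300.12 → -$186.60
  Nov: +$300.12 → $113.52
  Dec: +$300.12 − $713.76 → -$300.12
  Jan: +$300.12 → $0.00
Lowest trial balance = -$786.84 (Aug)
Initial deposit = cushion − low point = $600.24 − (-$786.84) = $1,387.08

$1,387.08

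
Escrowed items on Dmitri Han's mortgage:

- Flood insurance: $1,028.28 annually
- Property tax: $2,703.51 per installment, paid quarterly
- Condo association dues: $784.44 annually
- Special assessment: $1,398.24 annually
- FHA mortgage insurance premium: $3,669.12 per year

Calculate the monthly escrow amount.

$1,474.51

Flood insurance — $1,028.28 annually
Property tax — $2,703.51 × 4 = $10,814.04 annually
Condo association dues — $784.44 annually
Special assessment — $1,398.24 annually
FHA mortgage insurance premium — $3,669.12 annually
Total per year = $1,028.28 + $10,814.04 + $784.44 + $1,398.24 + $3,669.12 = $17,694.12
Base monthly escrow = $17,694.12 / 12 = $1,474.51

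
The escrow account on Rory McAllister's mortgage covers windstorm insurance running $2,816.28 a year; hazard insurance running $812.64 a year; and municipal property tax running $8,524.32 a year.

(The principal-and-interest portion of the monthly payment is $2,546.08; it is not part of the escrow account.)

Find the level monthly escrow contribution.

$1,012.77

Windstorm insurance: $2,816.28
Hazard insurance: $812.64
Municipal property tax: $8,524.32
Total annual escrow = $12,153.24
Monthly = $12,153.24 ÷ 12 = $1,012.77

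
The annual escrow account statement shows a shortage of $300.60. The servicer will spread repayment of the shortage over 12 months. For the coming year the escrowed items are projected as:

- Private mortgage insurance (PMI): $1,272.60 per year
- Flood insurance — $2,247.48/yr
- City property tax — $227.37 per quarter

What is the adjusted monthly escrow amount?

$394.18

Private mortgage insurance (PMI): $1,272.60/yr
Flood insurance: $2,247.48/yr
City property tax: $227.37 × 4 = $909.48/yr
Annual escrow total = $4,429.56
Monthly escrow = $4,429.56 ÷ 12 = $369.13
Shortage per month = $300.60 / 12 = $25.05
Adjusted monthly = $369.13 + $25.05 = $394.18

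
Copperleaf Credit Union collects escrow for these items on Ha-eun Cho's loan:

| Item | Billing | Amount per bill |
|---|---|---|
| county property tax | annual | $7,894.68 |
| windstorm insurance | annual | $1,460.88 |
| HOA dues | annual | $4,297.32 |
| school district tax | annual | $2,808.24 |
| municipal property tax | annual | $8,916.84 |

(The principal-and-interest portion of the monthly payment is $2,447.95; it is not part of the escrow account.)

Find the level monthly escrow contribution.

County property tax — $7,894.68
Windstorm insurance — $1,460.88
HOA dues — $4,297.32
School district tax — $2,808.24
Municipal property tax — $8,916.84
Yearly total = $25,377.96
Monthly = $25,377.96 ÷ 12 = $2,114.83

$2,114.83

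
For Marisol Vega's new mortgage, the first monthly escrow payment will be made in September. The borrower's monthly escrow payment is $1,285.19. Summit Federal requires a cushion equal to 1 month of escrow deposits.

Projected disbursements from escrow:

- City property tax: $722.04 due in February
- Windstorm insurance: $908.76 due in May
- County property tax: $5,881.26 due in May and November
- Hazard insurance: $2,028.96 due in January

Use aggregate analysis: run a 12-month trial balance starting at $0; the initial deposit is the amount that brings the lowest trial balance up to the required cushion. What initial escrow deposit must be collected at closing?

Cushion = 1 × $1,285.19 = $1,285.19
Trial balance (start $0, +$1,285.19 each month, − disbursements):
  Sep: +$1,285.19 → $1,285.19
  Oct: +$1,285.19 → $2,570.38
  Nov: +$1,285.19 − $5,881.26 → -$2,025.69
  Dec: +$1,285.19 → -$740.50
  Jan: +$1,285.19 − $2,028.96 → -$1,484.27
  Feb: +$1,285.19 − $722.04 → -$921.12
  Mar: +$1,285.19 → $364.07
  Apr: +$1,285.19 → $1,649.26
  May: +$1,285.19 − $6,790.02 → -$3,855.57
  Jun: +$1,285.19 → -$2,570.38
  Jul: +$1,285.19 → -$1,285.19
  Aug: +$1,285.19 → $0.00
Lowest trial balance = -$3,855.57 (May)
Initial deposit = cushion − low point = $1,285.19 − (-$3,855.57) = $5,140.76

$5,140.76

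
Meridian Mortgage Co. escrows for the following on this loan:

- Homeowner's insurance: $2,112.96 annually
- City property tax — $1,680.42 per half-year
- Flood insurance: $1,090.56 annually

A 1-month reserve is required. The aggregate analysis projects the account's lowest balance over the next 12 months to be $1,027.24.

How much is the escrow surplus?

$480.21

Homeowner's insurance: $2,112.96 per year
City property tax: $1,680.42 × 2 = $3,360.84 per year
Flood insurance: $1,090.56 per year
Total per year = $6,564.36
Monthly escrow = $6,564.36 / 12 = $547.03
Required reserve = 1 × $547.03 = $547.03
Surplus = $1,027.24 − $547.03 = $480.21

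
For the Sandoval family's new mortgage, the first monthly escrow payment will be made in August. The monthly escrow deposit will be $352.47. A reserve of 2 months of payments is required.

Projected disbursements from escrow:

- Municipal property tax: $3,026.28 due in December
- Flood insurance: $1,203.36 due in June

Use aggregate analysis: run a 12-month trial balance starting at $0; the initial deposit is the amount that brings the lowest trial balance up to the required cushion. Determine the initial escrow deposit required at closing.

Cushion = 2 × $352.47 = $704.94
Trial balance (start $0, +$352.47 each month, − disbursements):
  Aug: +$352.47 → $352.47
  Sep: +$352.47 → $704.94
  Oct: +$352.47 → $1,057.41
  Nov: +$352.47 → $1,409.88
  Dec: +$352.47 − $3,026.28 → -$1,263.93
  Jan: +$352.47 → -$911.46
  Feb: +$352.47 → -$558.99
  Mar: +$352.47 → -$206.52
  Apr: +$352.47 → $145.95
  May: +$352.47 → $498.42
  Jun: +$352.47 − $1,203.36 → -$352.47
  Jul: +$352.47 → $0.00
Lowest trial balance = -$1,263.93 (Dec)
Initial deposit = cushion − low point = $704.94 − (-$1,263.93) = $1,968.87

$1,968.87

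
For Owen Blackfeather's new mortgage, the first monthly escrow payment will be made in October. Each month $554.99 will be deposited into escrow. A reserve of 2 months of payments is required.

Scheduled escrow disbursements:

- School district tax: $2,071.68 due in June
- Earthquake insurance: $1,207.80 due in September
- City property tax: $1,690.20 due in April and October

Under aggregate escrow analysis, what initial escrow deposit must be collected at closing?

Cushion = 2 × $554.99 = $1,109.98
Trial balance (start $0, +$554.99 each month, − disbursements):
  Oct: +$554.99 − $1,690.20 → -$1,135.21
  Nov: +$554.99 → -$580.22
  Dec: +$554.99 → -$25.23
  Jan: +$554.99 → $529.76
  Feb: +$554.99 → $1,084.75
  Mar: +$554.99 → $1,639.74
  Apr: +$554.99 − $1,690.20 → $504.53
  May: +$554.99 → $1,059.52
  Jun: +$554.99 − $2,071.68 → -$457.17
  Jul: +$554.99 → $97.82
  Aug: +$554.99 → $652.81
  Sep: +$554.99 − $1,207.80 → $0.00
Lowest trial balance = -$1,135.21 (Oct)
Initial deposit = cushion − low point = $1,109.98 − (-$1,135.21) = $2,245.19

$2,245.19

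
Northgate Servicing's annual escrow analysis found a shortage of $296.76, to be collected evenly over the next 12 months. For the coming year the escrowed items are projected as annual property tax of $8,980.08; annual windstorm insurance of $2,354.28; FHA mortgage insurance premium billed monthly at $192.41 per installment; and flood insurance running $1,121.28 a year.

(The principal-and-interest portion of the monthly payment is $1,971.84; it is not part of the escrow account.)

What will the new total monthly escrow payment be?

$1,255.11

Property tax = $8,980.08 annually
Windstorm insurance = $2,354.28 annually
FHA mortgage insurance premium = $192.41 × 12 = $2,308.92 annually
Flood insurance = $1,121.28 annually
Total annual escrow = $8,980.08 + $2,354.28 + $2,308.92 + $1,121.28 = $14,764.56
Monthly = $14,764.56 / 12 = $1,230.38
Shortage spread = $296.76 / 12 = $24.73/mo
New monthly escrow = $1,230.38 + $24.73 = $1,255.11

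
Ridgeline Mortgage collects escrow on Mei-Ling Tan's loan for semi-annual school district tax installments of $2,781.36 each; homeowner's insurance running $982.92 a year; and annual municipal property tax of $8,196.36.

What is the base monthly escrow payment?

School district tax: $2,781.36 × 2 = $5,562.72 annually
Homeowner's insurance: $982.92 annually
Municipal property tax: $8,196.36 annually
Annual escrow total = $5,562.72 + $982.92 + $8,196.36 = $14,742.00
Per month = $14,742.00 / 12 = $1,228.50

$1,228.50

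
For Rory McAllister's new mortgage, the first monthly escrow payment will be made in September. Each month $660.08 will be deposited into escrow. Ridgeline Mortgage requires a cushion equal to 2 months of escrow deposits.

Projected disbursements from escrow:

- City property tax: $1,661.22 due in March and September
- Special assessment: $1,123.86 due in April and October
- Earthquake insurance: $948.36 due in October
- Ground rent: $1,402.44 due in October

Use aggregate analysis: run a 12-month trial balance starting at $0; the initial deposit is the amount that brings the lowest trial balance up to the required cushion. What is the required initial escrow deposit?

Cushion = 2 × $660.08 = $1,320.16
Trial balance (start $0, +$660.08 each month, − disbursements):
  Sep: +$660.08 − $1,661.22 → -$1,001.14
  Oct: +$660.08 − $3,474.66 → -$3,815.72
  Nov: +$660.08 → -$3,155.64
  Dec: +$660.08 → -$2,495.56
  Jan: +$660.08 → -$1,835.48
  Feb: +$660.08 → -$1,175.40
  Mar: +$660.08 − $1,661.22 → -$2,176.54
  Apr: +$660.08 − $1,123.86 → -$2,640.32
  May: +$660.08 → -$1,980.24
  Jun: +$660.08 → -$1,320.16
  Jul: +$660.08 → -$660.08
  Aug: +$660.08 → $0.00
Lowest trial balance = -$3,815.72 (Oct)
Initial deposit = cushion − low point = $1,320.16 − (-$3,815.72) = $5,135.88

$5,135.88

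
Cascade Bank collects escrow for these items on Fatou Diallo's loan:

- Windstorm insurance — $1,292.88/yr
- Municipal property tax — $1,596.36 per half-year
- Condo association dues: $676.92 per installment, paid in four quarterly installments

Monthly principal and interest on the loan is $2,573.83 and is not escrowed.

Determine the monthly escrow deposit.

$599.44

Windstorm insurance: $1,292.88
Municipal property tax: $1,596.36 × 2 = $3,192.72
Condo association dues: $676.92 × 4 = $2,707.68
Yearly total = $7,193.28
Base monthly escrow = $7,193.28 ÷ 12 = $599.44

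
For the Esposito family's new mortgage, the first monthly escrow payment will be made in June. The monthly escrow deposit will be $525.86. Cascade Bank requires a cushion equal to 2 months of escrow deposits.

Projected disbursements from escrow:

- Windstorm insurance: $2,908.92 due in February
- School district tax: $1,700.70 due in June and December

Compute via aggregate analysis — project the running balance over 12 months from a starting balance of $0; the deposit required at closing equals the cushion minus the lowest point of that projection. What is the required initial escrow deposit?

$2,629.30

Cushion = 2 × $525.86 = $1,051.72
Trial balance (start $0, +$525.86 each month, − disbursements):
  Jun: +$525.86 − $1,700.70 → -$1,174.84
  Jul: +$525.86 → -$648.98
  Aug: +$525.86 → -$123.12
  Sep: +$525.86 → $402.74
  Oct: +$525.86 → $928.60
  Nov: +$525.86 → $1,454.46
  Dec: +$525.86 − $1,700.70 → $279.62
  Jan: +$525.86 → $805.48
  Feb: +$525.86 − $2,908.92 → -$1,577.58
  Mar: +$525.86 → -$1,051.72
  Apr: +$525.86 → -$525.86
  May: +$525.86 → $0.00
Lowest trial balance = -$1,577.58 (Feb)
Initial deposit = cushion − low point = $1,051.72 − (-$1,577.58) = $2,629.30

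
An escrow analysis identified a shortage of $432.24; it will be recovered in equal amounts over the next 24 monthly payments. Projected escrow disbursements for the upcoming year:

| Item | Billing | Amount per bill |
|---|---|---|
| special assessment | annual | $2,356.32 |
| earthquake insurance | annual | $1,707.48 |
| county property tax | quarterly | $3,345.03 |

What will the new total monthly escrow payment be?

Special assessment = $2,356.32/yr
Earthquake insurance = $1,707.48/yr
County property tax = $3,345.03 × 4 = $13,380.12/yr
Combined annual = $17,443.92
Base monthly escrow = $17,443.92 / 12 = $1,453.66
Monthly shortage recovery: $432.24 ÷ 24 = $18.01
New monthly escrow = $1,453.66 + $18.01 = $1,471.67

$1,471.67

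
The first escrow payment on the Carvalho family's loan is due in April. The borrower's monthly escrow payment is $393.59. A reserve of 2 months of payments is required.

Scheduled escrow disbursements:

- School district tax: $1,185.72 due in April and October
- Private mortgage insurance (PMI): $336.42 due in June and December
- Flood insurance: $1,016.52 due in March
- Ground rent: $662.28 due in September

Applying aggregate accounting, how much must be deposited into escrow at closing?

$1,579.31

Cushion = 2 × $393.59 = $787.18
Trial balance (start $0, +$393.59 each month, − disbursements):
  Apr: +$393.59 − $1,185.72 → -$792.13
  May: +$393.59 → -$398.54
  Jun: +$393.59 − $336.42 → -$341.37
  Jul: +$393.59 → $52.22
  Aug: +$393.59 → $445.81
  Sep: +$393.59 − $662.28 → $177.12
  Oct: +$393.59 − $1,185.72 → -$615.01
  Nov: +$393.59 → -$221.42
  Dec: +$393.59 − $336.42 → -$164.25
  Jan: +$393.59 → $229.34
  Feb: +$393.59 → $622.93
  Mar: +$393.59 − $1,016.52 → $0.00
Lowest trial balance = -$792.13 (Apr)
Initial deposit = cushion − low point = $787.18 − (-$792.13) = $1,579.31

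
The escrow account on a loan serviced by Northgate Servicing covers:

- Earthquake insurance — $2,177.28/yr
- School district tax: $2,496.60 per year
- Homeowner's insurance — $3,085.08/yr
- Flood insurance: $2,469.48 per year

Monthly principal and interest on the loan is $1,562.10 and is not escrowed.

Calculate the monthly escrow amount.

Earthquake insurance: $2,177.28 annually
School district tax: $2,496.60 annually
Homeowner's insurance: $3,085.08 annually
Flood insurance: $2,469.48 annually
Total annual escrow = $2,177.28 + $2,496.60 + $3,085.08 + $2,469.48 = $10,228.44
Per month = $10,228.44 / 12 = $852.37

$852.37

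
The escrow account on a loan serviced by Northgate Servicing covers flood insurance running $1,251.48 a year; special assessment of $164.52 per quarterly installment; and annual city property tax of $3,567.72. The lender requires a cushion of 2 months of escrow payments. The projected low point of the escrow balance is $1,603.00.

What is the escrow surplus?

$690.12

Flood insurance = $1,251.48 per year
Special assessment = $164.52 × 4 = $658.08 per year
City property tax = $3,567.72 per year
Total per year = $1,251.48 + $658.08 + $3,567.72 = $5,477.28
Base monthly escrow = $5,477.28 ÷ 12 = $456.44
Cushion = 2 × $456.44 = $912.88
Surplus = $1,603.00 − $912.88 = $690.12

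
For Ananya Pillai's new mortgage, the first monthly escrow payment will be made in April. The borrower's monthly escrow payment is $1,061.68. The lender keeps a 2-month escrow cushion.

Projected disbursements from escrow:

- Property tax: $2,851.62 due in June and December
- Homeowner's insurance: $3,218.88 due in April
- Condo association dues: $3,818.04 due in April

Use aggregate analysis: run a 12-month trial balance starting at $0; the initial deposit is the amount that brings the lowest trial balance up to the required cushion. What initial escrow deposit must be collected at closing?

$8,826.86

Cushion = 2 × $1,061.68 = $2,123.36
Trial balance (start $0, +$1,061.68 each month, − disbursements):
  Apr: +$1,061.68 − $7,036.92 → -$5,975.24
  May: +$1,061.68 → -$4,913.56
  Jun: +$1,061.68 − $2,851.62 → -$6,703.50
  Jul: +$1,061.68 → -$5,641.82
  Aug: +$1,061.68 → -$4,580.14
  Sep: +$1,061.68 → -$3,518.46
  Oct: +$1,061.68 → -$2,456.78
  Nov: +$1,061.68 → -$1,395.10
  Dec: +$1,061.68 − $2,851.62 → -$3,185.04
  Jan: +$1,061.68 → -$2,123.36
  Feb: +$1,061.68 → -$1,061.68
  Mar: +$1,061.68 → $0.00
Lowest trial balance = -$6,703.50 (Jun)
Initial deposit = cushion − low point = $2,123.36 − (-$6,703.50) = $8,826.86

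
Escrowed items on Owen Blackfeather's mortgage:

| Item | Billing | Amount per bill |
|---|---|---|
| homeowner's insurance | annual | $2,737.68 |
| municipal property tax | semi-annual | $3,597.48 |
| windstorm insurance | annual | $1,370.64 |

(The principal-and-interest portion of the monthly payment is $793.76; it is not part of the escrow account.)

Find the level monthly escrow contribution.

Homeowner's insurance: $2,737.68
Municipal property tax: $3,597.48 × 2 = $7,194.96
Windstorm insurance: $1,370.64
Annual escrow total = $11,303.28
Base monthly escrow = $11,303.28 ÷ 12 = $941.94

$941.94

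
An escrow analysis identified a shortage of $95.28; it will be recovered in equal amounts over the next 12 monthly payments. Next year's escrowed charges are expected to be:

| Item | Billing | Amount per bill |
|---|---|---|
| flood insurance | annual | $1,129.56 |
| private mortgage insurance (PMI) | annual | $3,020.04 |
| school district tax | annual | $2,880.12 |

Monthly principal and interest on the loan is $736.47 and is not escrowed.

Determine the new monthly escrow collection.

Flood insurance = $1,129.56 per year
Private mortgage insurance (PMI) = $3,020.04 per year
School district tax = $2,880.12 per year
Total per year = $1,129.56 + $3,020.04 + $2,880.12 = $7,029.72
Monthly escrow = $7,029.72 ÷ 12 = $585.81
Shortage spread = $95.28 / 12 = $7.94/mo
Adjusted monthly = $585.81 + $7.94 = $593.75

$593.75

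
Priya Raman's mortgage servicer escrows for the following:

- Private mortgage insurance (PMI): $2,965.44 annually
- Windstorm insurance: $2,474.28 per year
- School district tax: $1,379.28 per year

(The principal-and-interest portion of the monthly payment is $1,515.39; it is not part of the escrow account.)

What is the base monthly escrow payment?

Private mortgage insurance (PMI) = $2,965.44/yr
Windstorm insurance = $2,474.28/yr
School district tax = $1,379.28/yr
Annual escrow total = $2,965.44 + $2,474.28 + $1,379.28 = $6,819.00
Monthly = $6,819.00 / 12 = $568.25

$568.25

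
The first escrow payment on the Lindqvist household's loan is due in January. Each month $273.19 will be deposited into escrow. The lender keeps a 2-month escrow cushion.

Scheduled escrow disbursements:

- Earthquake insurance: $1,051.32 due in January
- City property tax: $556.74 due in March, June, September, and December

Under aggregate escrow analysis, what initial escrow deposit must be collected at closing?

Cushion = 2 × $273.19 = $546.38
Trial balance (start $0, +$273.19 each month, − disbursements):
  Jan: +$273.19 − $1,051.32 → -$778.13
  Feb: +$273.19 → -$504.94
  Mar: +$273.19 − $556.74 → -$788.49
  Apr: +$273.19 → -$515.30
  May: +$273.19 → -$242.11
  Jun: +$273.19 − $556.74 → -$525.66
  Jul: +$273.19 → -$252.47
  Aug: +$273.19 → $20.72
  Sep: +$273.19 − $556.74 → -$262.83
  Oct: +$273.19 → $10.36
  Nov: +$273.19 → $283.55
  Dec: +$273.19 − $556.74 → $0.00
Lowest trial balance = -$788.49 (Mar)
Initial deposit = cushion − low point = $546.38 − (-$788.49) = $1,334.87

$1,334.87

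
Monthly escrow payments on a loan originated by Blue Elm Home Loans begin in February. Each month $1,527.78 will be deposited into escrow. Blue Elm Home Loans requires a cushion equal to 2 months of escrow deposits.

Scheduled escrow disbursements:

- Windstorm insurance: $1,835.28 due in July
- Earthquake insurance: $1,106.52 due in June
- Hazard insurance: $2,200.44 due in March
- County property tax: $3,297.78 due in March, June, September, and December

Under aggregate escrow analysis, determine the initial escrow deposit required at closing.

Cushion = 2 × $1,527.78 = $3,055.56
Trial balance (start $0, +$1,527.78 each month, − disbursements):
  Feb: +$1,527.78 → $1,527.78
  Mar: +$1,527.78 − $5,498.22 → -$2,442.66
  Apr: +$1,527.78 → -$914.88
  May: +$1,527.78 → $612.90
  Jun: +$1,527.78 − $4,404.30 → -$2,263.62
  Jul: +$1,527.78 − $1,835.28 → -$2,571.12
  Aug: +$1,527.78 → -$1,043.34
  Sep: +$1,527.78 − $3,297.78 → -$2,813.34
  Oct: +$1,527.78 → -$1,285.56
  Nov: +$1,527.78 → $242.22
  Dec: +$1,527.78 − $3,297.78 → -$1,527.78
  Jan: +$1,527.78 → $0.00
Lowest trial balance = -$2,813.34 (Sep)
Initial deposit = cushion − low point = $3,055.56 − (-$2,813.34) = $5,868.90

$5,868.90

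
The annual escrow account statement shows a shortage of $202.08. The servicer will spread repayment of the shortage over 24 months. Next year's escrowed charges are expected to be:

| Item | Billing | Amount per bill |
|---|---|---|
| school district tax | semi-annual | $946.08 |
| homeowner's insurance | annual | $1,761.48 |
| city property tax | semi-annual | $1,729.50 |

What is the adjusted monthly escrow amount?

School district tax: $946.08 × 2 = $1,892.16/yr
Homeowner's insurance: $1,761.48/yr
City property tax: $1,729.50 × 2 = $3,459.00/yr
Total per year = $1,892.16 + $1,761.48 + $3,459.00 = $7,112.64
Monthly = $7,112.64 ÷ 12 = $592.72
Shortage per month = $202.08 ÷ 24 = $8.42
New monthly escrow = $592.72 + $8.42 = $601.14

$601.14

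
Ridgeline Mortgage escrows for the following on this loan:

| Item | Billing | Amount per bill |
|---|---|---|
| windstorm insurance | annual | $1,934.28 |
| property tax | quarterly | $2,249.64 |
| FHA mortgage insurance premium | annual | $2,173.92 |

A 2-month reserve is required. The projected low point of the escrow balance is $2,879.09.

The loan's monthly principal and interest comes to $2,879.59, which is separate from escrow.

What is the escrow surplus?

Windstorm insurance = $1,934.28 per year
Property tax = $2,249.64 × 4 = $8,998.56 per year
FHA mortgage insurance premium = $2,173.92 per year
Total per year = $13,106.76
Base monthly escrow = $13,106.76 ÷ 12 = $1,092.23
Required reserve = 2 × $1,092.23 = $2,184.46
Surplus = $2,879.09 − $2,184.46 = $694.63

$694.63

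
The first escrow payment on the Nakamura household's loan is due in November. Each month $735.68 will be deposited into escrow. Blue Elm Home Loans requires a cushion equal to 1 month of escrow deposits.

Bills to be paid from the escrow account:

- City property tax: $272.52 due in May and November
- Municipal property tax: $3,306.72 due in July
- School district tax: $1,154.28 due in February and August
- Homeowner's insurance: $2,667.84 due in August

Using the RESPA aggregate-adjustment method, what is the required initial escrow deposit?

Cushion = 1 × $735.68 = $735.68
Trial balance (start $0, +$735.68 each month, − disbursements):
  Nov: +$735.68 − $272.52 → $463.16
  Dec: +$735.68 → $1,198.84
  Jan: +$735.68 → $1,934.52
  Feb: +$735.68 − $1,154.28 → $1,515.92
  Mar: +$735.68 → $2,251.60
  Apr: +$735.68 → $2,987.28
  May: +$735.68 − $272.52 → $3,450.44
  Jun: +$735.68 → $4,186.12
  Jul: +$735.68 − $3,306.72 → $1,615.08
  Aug: +$735.68 − $3,822.12 → -$1,471.36
  Sep: +$735.68 → -$735.68
  Oct: +$735.68 → $0.00
Lowest trial balance = -$1,471.36 (Aug)
Initial deposit = cushion − low point = $735.68 − (-$1,471.36) = $2,207.04

$2,207.04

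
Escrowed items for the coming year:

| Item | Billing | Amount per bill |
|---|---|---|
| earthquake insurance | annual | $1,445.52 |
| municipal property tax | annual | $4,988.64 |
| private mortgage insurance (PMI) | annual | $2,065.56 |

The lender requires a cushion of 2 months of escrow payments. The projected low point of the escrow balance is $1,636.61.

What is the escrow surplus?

Earthquake insurance: $1,445.52/yr
Municipal property tax: $4,988.64/yr
Private mortgage insurance (PMI): $2,065.56/yr
Combined annual = $8,499.72
Monthly = $8,499.72 ÷ 12 = $708.31
Required cushion = 2 × $708.31 = $1,416.62
Excess over cushion: $1,636.61 − $1,416.62 = $219.99

$219.99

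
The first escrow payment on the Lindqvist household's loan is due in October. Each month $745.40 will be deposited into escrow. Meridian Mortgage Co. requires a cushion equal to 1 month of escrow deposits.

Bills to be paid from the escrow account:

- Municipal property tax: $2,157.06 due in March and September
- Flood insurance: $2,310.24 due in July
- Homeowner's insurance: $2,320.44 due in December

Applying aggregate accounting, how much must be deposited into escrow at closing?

Cushion = 1 × $745.40 = $745.40
Trial balance (start $0, +$745.40 each month, − disbursements):
  Oct: +$745.40 → $745.40
  Nov: +$745.40 → $1,490.80
  Dec: +$745.40 − $2,320.44 → -$84.24
  Jan: +$745.40 → $661.16
  Feb: +$745.40 → $1,406.56
  Mar: +$745.40 − $2,157.06 → -$5.10
  Apr: +$745.40 → $740.30
  May: +$745.40 → $1,485.70
  Jun: +$745.40 → $2,231.10
  Jul: +$745.40 − $2,310.24 → $666.26
  Aug: +$745.40 → $1,411.66
  Sep: +$745.40 − $2,157.06 → $0.00
Lowest trial balance = -$84.24 (Dec)
Initial deposit = cushion − low point = $745.40 − (-$84.24) = $829.64

$829.64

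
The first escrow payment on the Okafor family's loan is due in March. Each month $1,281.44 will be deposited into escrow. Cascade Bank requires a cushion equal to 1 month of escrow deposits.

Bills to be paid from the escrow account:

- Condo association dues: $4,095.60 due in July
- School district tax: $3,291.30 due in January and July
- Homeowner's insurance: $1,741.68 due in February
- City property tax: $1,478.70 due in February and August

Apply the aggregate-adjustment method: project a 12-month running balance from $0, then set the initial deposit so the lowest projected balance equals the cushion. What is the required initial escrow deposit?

$2,458.40

Cushion = 1 × $1,281.44 = $1,281.44
Trial balance (start $0, +$1,281.44 each month, − disbursements):
  Mar: +$1,281.44 → $1,281.44
  Apr: +$1,281.44 → $2,562.88
  May: +$1,281.44 → $3,844.32
  Jun: +$1,281.44 → $5,125.76
  Jul: +$1,281.44 − $7,386.90 → -$979.70
  Aug: +$1,281.44 − $1,478.70 → -$1,176.96
  Sep: +$1,281.44 → $104.48
  Oct: +$1,281.44 → $1,385.92
  Nov: +$1,281.44 → $2,667.36
  Dec: +$1,281.44 → $3,948.80
  Jan: +$1,281.44 − $3,291.30 → $1,938.94
  Feb: +$1,281.44 − $3,220.38 → $0.00
Lowest trial balance = -$1,176.96 (Aug)
Initial deposit = cushion − low point = $1,281.44 − (-$1,176.96) = $2,458.40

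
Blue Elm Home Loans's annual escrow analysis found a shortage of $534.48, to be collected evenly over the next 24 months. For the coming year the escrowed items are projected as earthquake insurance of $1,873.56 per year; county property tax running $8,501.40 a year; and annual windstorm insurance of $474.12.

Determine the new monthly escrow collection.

Earthquake insurance: $1,873.56
County property tax: $8,501.40
Windstorm insurance: $474.12
Total annual escrow = $1,873.56 + $8,501.40 + $474.12 = $10,849.08
Monthly = $10,849.08 / 12 = $904.09
Shortage per month = $534.48 ÷ 24 = $22.27
New monthly escrow = $904.09 + $22.27 = $926.36

$926.36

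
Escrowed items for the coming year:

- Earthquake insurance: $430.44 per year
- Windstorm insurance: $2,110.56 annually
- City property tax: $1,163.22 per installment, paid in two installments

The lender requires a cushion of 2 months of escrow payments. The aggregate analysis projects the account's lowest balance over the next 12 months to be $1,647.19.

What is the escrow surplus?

Earthquake insurance: $430.44
Windstorm insurance: $2,110.56
City property tax: $1,163.22 × 2 = $2,326.44
Total per year = $430.44 + $2,110.56 + $2,326.44 = $4,867.44
Per month = $4,867.44 ÷ 12 = $405.62
Required cushion = 2 × $405.62 = $811.24
Surplus = $1,647.19 − $811.24 = $835.95

$835.95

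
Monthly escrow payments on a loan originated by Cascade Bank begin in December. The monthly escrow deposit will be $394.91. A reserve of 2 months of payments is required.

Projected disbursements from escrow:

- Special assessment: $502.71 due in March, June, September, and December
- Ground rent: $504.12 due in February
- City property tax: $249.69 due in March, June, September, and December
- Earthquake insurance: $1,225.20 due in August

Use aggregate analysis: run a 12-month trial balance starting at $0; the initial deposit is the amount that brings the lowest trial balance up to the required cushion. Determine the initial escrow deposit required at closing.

Cushion = 2 × $394.91 = $789.82
Trial balance (start $0, +$394.91 each month, − disbursements):
  Dec: +$394.91 − $752.40 → -$357.49
  Jan: +$394.91 → $37.42
  Feb: +$394.91 − $504.12 → -$71.79
  Mar: +$394.91 − $752.40 → -$429.28
  Apr: +$394.91 → -$34.37
  May: +$394.91 → $360.54
  Jun: +$394.91 − $752.40 → $3.05
  Jul: +$394.91 → $397.96
  Aug: +$394.91 − $1,225.20 → -$432.33
  Sep: +$394.91 − $752.40 → -$789.82
  Oct: +$394.91 → -$394.91
  Nov: +$394.91 → $0.00
Lowest trial balance = -$789.82 (Sep)
Initial deposit = cushion − low point = $789.82 − (-$789.82) = $1,579.64

$1,579.64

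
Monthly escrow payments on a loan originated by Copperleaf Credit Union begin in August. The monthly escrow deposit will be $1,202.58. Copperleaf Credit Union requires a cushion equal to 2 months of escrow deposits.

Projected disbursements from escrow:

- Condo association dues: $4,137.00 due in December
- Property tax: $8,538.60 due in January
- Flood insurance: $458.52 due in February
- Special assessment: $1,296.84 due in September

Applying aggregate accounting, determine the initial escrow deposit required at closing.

$9,162.12

Cushion = 2 × $1,202.58 = $2,405.16
Trial balance (start $0, +$1,202.58 each month, − disbursements):
  Aug: +$1,202.58 → $1,202.58
  Sep: +$1,202.58 − $1,296.84 → $1,108.32
  Oct: +$1,202.58 → $2,310.90
  Nov: +$1,202.58 → $3,513.48
  Dec: +$1,202.58 − $4,137.00 → $579.06
  Jan: +$1,202.58 − $8,538.60 → -$6,756.96
  Feb: +$1,202.58 − $458.52 → -$6,012.90
  Mar: +$1,202.58 → -$4,810.32
  Apr: +$1,202.58 → -$3,607.74
  May: +$1,202.58 → -$2,405.16
  Jun: +$1,202.58 → -$1,202.58
  Jul: +$1,202.58 → $0.00
Lowest trial balance = -$6,756.96 (Jan)
Initial deposit = cushion − low point = $2,405.16 − (-$6,756.96) = $9,162.12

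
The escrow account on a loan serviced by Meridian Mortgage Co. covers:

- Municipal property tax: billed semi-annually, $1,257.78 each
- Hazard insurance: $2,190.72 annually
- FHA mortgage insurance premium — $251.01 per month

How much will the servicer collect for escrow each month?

$643.20

Municipal property tax = $1,257.78 × 2 = $2,515.56 per year
Hazard insurance = $2,190.72 per year
FHA mortgage insurance premium = $251.01 × 12 = $3,012.12 per year
Yearly total = $2,515.56 + $2,190.72 + $3,012.12 = $7,718.40
Monthly = $7,718.40 / 12 = $643.20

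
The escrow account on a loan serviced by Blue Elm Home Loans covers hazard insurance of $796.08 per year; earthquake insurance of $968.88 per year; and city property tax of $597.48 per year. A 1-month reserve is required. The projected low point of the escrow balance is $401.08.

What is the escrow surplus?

$204.21

Hazard insurance = $796.08/yr
Earthquake insurance = $968.88/yr
City property tax = $597.48/yr
Total per year = $796.08 + $968.88 + $597.48 = $2,362.44
Per month = $2,362.44 / 12 = $196.87
Required reserve = 1 × $196.87 = $196.87
Surplus = $401.08 − $196.87 = $204.21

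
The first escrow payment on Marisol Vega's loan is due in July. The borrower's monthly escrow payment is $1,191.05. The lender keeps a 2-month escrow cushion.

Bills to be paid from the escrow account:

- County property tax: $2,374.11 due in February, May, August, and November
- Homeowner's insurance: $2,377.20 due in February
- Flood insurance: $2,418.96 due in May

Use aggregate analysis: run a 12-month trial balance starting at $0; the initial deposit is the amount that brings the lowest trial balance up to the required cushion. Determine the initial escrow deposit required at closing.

$3,573.15

Cushion = 2 × $1,191.05 = $2,382.10
Trial balance (start $0, +$1,191.05 each month, − disbursements):
  Jul: +$1,191.05 → $1,191.05
  Aug: +$1,191.05 − $2,374.11 → $7.99
  Sep: +$1,191.05 → $1,199.04
  Oct: +$1,191.05 → $2,390.09
  Nov: +$1,191.05 − $2,374.11 → $1,207.03
  Dec: +$1,191.05 → $2,398.08
  Jan: +$1,191.05 → $3,589.13
  Feb: +$1,191.05 − $4,751.31 → $28.87
  Mar: +$1,191.05 → $1,219.92
  Apr: +$1,191.05 → $2,410.97
  May: +$1,191.05 − $4,793.07 → -$1,191.05
  Jun: +$1,191.05 → $0.00
Lowest trial balance = -$1,191.05 (May)
Initial deposit = cushion − low point = $2,382.10 − (-$1,191.05) = $3,573.15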